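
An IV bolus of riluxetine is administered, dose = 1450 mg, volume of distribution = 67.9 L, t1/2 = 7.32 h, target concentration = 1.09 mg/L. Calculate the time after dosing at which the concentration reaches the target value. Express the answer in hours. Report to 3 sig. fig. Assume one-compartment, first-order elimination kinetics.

C₀ = Dose / Vd = 1450 / 67.9 = 21.35 mg/L
k = ln2 / t½ = 0.693147 / 7.32 = 0.09469 h⁻¹
t = ln(C₀ / C) / k = ln(21.35 / 1.09) / 0.09469
  = ln(19.59) / 0.09469 = 2.975 / 0.09469 = 31.42 h

31.4 h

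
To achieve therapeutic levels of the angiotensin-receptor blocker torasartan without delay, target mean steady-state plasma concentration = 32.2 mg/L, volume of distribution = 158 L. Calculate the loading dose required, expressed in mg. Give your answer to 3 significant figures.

5090 mg

LD = Css × Vd = 32.2 × 158 = 5088 mg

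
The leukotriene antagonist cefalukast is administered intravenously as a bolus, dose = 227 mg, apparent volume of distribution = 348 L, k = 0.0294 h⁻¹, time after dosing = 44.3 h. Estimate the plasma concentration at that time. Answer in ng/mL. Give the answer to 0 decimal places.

C₀ = Dose / Vd = 227.0 / 348 = 0.6523 mg/L
C = C₀ · e^(−k·t) = 0.6523 × e^(−0.02940 × 44.3)
  = 0.6523 × 0.2719 = 0.1774 mg/L
Convert: 0.1774 mg/L × 1000 = 177.4 ng/mL

177 ng/mL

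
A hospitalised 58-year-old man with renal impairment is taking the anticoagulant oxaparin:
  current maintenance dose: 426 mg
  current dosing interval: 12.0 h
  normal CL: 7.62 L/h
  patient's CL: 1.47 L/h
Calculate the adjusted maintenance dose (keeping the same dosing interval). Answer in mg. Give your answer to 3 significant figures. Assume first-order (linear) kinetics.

To keep the same average steady-state level, dosing rate must scale with clearance.
CL ratio = 1.47 / 7.62 = 0.1929
New dose (same interval) = 426 × 0.1929 = 82.18 mg

82.2 mg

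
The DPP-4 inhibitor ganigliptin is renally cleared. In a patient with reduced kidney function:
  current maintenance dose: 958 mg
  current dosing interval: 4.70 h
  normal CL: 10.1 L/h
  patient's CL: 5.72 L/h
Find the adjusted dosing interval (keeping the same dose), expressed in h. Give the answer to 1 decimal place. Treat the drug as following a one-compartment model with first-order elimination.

8.3 h

To keep the same average steady-state level, dosing rate must scale with clearance.
CL ratio = 5.72 / 10.1 = 0.5663
New interval (same dose) = 4.70 / 0.5663 = 8.299 h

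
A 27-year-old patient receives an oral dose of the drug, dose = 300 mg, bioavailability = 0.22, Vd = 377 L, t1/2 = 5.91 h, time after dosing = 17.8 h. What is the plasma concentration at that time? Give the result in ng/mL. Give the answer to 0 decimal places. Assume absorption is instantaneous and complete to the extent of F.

22 ng/mL

Amount reaching circulation = F × Dose = 0.22 × 300.0 = 66.00 mg
C₀ = F·Dose / Vd = 66.00 / 377 = 0.1751 mg/L
k = ln2 / t½ = 0.693147 / 5.91 = 0.1173 h⁻¹
C = C₀ · e^(−k·t) = 0.1751 × e^(−0.1173 × 17.8)
  = 0.1751 × 0.1239 = 0.02169 mg/L
Convert: 0.02169 mg/L × 1000 = 21.69 ng/mL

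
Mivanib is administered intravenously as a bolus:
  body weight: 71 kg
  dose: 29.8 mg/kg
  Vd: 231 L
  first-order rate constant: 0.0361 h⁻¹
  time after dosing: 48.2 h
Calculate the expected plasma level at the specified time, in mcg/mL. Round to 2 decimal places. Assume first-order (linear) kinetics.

Total dose = 29.8 × 71 = 2116 mg
C₀ = Dose / Vd = 2116 / 231 = 9.160 mg/L
C = C₀ · e^(−k·t) = 9.160 × e^(−0.03610 × 48.2)
  = 9.160 × 0.1755 = 1.608 mg/L
(1.608 mg/L = 1.608 mcg/mL)

1.61 mcg/mL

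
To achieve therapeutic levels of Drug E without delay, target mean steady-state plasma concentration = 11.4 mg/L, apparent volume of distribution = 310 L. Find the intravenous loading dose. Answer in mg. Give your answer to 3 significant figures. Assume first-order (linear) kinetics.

LD = Css × Vd = 11.4 × 310 = 3534 mg

3530 mg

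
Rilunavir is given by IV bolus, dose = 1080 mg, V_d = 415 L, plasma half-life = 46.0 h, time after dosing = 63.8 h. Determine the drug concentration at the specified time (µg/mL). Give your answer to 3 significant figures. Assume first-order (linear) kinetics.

C₀ = Dose / Vd = 1080 / 415 = 2.602 mg/L
k = ln2 / t½ = 0.693147 / 46.0 = 0.01507 h⁻¹
C = C₀ · e^(−k·t) = 2.602 × e^(−0.01507 × 63.8)
  = 2.602 × 0.3823 = 0.9947 mg/L
(0.9947 mg/L = 0.9947 µg/mL)

0.995 µg/mL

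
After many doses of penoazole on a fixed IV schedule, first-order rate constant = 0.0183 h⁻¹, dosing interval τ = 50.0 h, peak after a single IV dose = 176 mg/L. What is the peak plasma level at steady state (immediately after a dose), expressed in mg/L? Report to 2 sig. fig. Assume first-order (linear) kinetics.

e^(−kτ) = e^(−0.01830 × 50.0) = 0.4005
Accumulation ratio R = 1 / (1 − e^(−kτ)) = 1 / (1 − 0.4005) = 1.668
Steady-state peak = C₀ × R = 176 × 1.668 = 293.6 mg/L

290 mg/L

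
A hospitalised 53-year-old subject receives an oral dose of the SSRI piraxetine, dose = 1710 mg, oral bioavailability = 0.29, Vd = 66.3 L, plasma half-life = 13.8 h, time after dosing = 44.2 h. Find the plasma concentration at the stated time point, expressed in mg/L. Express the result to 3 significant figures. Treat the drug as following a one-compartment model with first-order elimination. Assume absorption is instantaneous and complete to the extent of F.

0.812 mg/L

Amount reaching circulation = F × Dose = 0.29 × 1710 = 495.9 mg
C₀ = F·Dose / Vd = 495.9 / 66.3 = 7.480 mg/L
k = ln2 / t½ = 0.693147 / 13.8 = 0.05023 h⁻¹
C = C₀ · e^(−k·t) = 7.480 × e^(−0.05023 × 44.2)
  = 7.480 × 0.1086 = 0.8123 mg/L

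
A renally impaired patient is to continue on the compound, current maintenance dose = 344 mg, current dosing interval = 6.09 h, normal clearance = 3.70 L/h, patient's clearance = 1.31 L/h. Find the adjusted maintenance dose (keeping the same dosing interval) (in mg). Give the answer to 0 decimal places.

To keep the same average steady-state level, dosing rate must scale with clearance.
CL ratio = 1.31 / 3.70 = 0.3541
New dose (same interval) = 344 × 0.3541 = 121.8 mg

122 mg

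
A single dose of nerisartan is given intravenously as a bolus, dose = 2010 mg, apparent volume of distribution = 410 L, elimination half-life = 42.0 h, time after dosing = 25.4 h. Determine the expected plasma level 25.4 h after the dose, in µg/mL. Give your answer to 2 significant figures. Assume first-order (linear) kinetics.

3.2 µg/mL

C₀ = Dose / Vd = 2010 / 410 = 4.902 mg/L
k = ln2 / t½ = 0.693147 / 42.0 = 0.01650 h⁻¹
C = C₀ · e^(−k·t) = 4.902 × e^(−0.01650 × 25.4)
  = 4.902 × 0.6576 = 3.224 mg/L
(3.224 mg/L = 3.224 µg/mL)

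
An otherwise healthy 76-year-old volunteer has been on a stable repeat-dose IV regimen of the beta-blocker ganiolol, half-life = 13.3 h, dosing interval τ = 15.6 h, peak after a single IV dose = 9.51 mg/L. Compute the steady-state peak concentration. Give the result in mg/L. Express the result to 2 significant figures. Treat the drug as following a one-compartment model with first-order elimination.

17 mg/L

k = ln2 / t½ = 0.693147 / 13.3 = 0.05212 h⁻¹
e^(−kτ) = e^(−0.05212 × 15.6) = 0.4435
Accumulation ratio R = 1 / (1 − e^(−kτ)) = 1 / (1 − 0.4435) = 1.797
Steady-state peak = C₀ × R = 9.51 × 1.797 = 17.09 mg/L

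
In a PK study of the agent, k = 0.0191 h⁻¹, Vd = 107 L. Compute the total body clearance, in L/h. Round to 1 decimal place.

2.0 L/h

CL = k × Vd = 0.0191 × 107 = 2.044 L/h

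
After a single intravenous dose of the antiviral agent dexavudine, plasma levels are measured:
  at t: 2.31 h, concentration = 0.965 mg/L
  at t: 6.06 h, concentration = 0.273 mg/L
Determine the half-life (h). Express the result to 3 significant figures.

2.06 h

k = ln(C₁/C₂) / (t₂ − t₁) = ln(0.965/0.273) / (6.06 − 2.31)
  = 1.263 / 3.750 = 0.3368 h⁻¹
t½ = ln2 / k = 0.693147 / 0.3368 = 2.058 h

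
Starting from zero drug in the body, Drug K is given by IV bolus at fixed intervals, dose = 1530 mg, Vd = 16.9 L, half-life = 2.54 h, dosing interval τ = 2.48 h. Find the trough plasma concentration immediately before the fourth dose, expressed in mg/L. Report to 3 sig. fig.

81.3 mg/L

C₀ per dose = Dose / Vd = 1530 / 16.9 = 90.53 mg/L
k = ln2 / t½ = 0.693147 / 2.54 = 0.2729 h⁻¹
Fraction remaining after one interval: r = e^(−kτ) = e^(−0.2729 × 2.48) = 0.5082
Before dose 4, 3 doses have been given (aged 1τ, 2τ, 3τ).
C_trough = C₀ × (r + r² + … + r^3) = C₀ × r(1−r^3)/(1−r)
        = 90.53 × 0.5082 × (1 − 0.1313) / (1 − 0.5082) = 81.27 mg/L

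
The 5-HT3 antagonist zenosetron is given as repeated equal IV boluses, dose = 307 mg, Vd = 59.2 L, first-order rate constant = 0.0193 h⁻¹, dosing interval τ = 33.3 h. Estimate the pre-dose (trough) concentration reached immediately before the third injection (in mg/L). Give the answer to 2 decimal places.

4.16 mg/L

C₀ per dose = Dose / Vd = 307 / 59.2 = 5.186 mg/L
Fraction remaining after one interval: r = e^(−kτ) = e^(−0.01930 × 33.3) = 0.5259
Before dose 3, 2 doses have been given (aged 1τ, 2τ).
C_trough = C₀ × (r + r²) = 5.186 × (0.5259 + 0.2766) = 4.162 mg/L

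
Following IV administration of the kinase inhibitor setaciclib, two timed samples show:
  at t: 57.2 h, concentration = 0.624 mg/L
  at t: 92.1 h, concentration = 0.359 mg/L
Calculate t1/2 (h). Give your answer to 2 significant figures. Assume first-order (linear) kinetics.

44 h

k = ln(C₁/C₂) / (t₂ − t₁) = ln(0.624/0.359) / (92.1 − 57.2)
  = 0.5528 / 34.90 = 0.01584 h⁻¹
t½ = ln2 / k = 0.693147 / 0.01584 = 43.76 h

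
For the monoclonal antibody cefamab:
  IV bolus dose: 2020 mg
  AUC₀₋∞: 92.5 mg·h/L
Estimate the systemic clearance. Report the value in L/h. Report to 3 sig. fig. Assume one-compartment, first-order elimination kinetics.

CL = Dose / AUC = 2020 / 92.5 = 21.84 L/h

21.8 L/h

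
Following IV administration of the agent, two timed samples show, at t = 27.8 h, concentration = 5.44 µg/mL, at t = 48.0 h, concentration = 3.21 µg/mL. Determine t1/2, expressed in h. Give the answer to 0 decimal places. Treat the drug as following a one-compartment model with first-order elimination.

k = ln(C₁/C₂) / (t₂ − t₁) = ln(5.44/3.21) / (48.0 − 27.8)
  = 0.5275 / 20.20 = 0.02611 h⁻¹
t½ = ln2 / k = 0.693147 / 0.02611 = 26.55 h

27 h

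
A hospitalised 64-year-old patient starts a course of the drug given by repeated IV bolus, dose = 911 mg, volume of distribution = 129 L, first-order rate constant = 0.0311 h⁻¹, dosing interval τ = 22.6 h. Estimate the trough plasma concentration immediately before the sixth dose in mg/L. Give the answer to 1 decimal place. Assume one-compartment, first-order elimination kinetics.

C₀ per dose = Dose / Vd = 911 / 129 = 7.062 mg/L
Fraction remaining after one interval: r = e^(−kτ) = e^(−0.03110 × 22.6) = 0.4952
Before dose 6, 5 doses have been given (aged 1τ, 2τ, 3τ, 4τ, 5τ).
C_trough = C₀ × (r + r² + … + r^5) = C₀ × r(1−r^5)/(1−r)
        = 7.062 × 0.4952 × (1 − 0.02978) / (1 − 0.4952) = 6.721 mg/L

6.7 mg/L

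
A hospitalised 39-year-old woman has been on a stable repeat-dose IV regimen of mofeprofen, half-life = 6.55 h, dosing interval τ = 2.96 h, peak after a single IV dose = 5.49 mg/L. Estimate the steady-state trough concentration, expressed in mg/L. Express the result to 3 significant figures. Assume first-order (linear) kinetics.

k = ln2 / t½ = 0.693147 / 6.55 = 0.1058 h⁻¹
e^(−kτ) = e^(−0.1058 × 2.96) = 0.7311
Accumulation ratio R = 1 / (1 − e^(−kτ)) = 1 / (1 − 0.7311) = 3.719
Steady-state trough = C₀ × R × e^(−kτ) = 5.49 × 3.719 × 0.7311 = 14.93 mg/L

14.9 mg/L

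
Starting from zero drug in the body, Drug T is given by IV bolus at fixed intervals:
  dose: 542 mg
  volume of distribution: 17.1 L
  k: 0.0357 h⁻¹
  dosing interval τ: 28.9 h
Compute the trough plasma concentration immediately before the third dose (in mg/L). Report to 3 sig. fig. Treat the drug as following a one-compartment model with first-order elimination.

15.3 mg/L

C₀ per dose = Dose / Vd = 542 / 17.1 = 31.70 mg/L
Fraction remaining after one interval: r = e^(−kτ) = e^(−0.03570 × 28.9) = 0.3564
Before dose 3, 2 doses have been given (aged 1τ, 2τ).
C_trough = C₀ × (r + r²) = 31.70 × (0.3564 + 0.1270) = 15.32 mg/L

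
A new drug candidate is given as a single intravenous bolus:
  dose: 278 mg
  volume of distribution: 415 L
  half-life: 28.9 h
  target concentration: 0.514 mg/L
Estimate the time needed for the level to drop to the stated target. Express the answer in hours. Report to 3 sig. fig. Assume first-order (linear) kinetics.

11.0 h

C₀ = Dose / Vd = 278.0 / 415 = 0.6699 mg/L
k = ln2 / t½ = 0.693147 / 28.9 = 0.02398 h⁻¹
t = ln(C₀ / C) / k = ln(0.6699 / 0.514) / 0.02398
  = ln(1.303) / 0.02398 = 0.2647 / 0.02398 = 11.04 h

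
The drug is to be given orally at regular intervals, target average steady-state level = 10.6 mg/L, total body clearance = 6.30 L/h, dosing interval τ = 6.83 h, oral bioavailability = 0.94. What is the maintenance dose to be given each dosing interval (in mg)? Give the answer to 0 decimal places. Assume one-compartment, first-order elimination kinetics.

At steady state, F × (Dose/τ) = Css × CL.
Dose = Css × CL × τ / F = 10.6 × 6.300 × 6.83 / 0.94 = 485.2 mg

485 mg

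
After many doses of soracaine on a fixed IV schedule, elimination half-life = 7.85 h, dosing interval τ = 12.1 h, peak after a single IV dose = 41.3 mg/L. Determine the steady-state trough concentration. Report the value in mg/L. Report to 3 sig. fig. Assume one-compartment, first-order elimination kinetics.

21.6 mg/L

k = ln2 / t½ = 0.693147 / 7.85 = 0.08830 h⁻¹
e^(−kτ) = e^(−0.08830 × 12.1) = 0.3435
Accumulation ratio R = 1 / (1 − e^(−kτ)) = 1 / (1 − 0.3435) = 1.523
Steady-state trough = C₀ × R × e^(−kτ) = 41.3 × 1.523 × 0.3435 = 21.61 mg/L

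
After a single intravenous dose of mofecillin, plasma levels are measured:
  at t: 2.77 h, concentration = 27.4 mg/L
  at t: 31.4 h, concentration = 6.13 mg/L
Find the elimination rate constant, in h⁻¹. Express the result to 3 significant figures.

k = ln(C₁/C₂) / (t₂ − t₁) = ln(27.4/6.13) / (31.4 − 2.77)
  = 1.497 / 28.63 = 0.05229 h⁻¹

0.0523 h⁻¹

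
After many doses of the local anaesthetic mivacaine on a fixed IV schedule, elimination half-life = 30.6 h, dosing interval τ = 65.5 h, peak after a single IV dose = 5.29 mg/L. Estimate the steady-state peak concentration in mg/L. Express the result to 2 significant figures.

k = ln2 / t½ = 0.693147 / 30.6 = 0.02265 h⁻¹
e^(−kτ) = e^(−0.02265 × 65.5) = 0.2268
Accumulation ratio R = 1 / (1 − e^(−kτ)) = 1 / (1 − 0.2268) = 1.293
Steady-state peak = C₀ × R = 5.29 × 1.293 = 6.840 mg/L

6.8 mg/L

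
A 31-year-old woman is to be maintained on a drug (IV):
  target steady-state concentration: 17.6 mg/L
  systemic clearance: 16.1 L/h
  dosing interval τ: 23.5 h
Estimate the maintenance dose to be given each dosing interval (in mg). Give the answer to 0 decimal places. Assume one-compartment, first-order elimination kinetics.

At steady state, Dose/τ = Css × CL.
Dose = Css × CL × τ = 17.6 × 16.10 × 23.5 = 6659 mg

6659 mg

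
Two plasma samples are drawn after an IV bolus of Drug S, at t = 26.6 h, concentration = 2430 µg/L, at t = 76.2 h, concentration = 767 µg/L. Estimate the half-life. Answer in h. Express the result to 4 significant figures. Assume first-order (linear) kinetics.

k = ln(C₁/C₂) / (t₂ − t₁) = ln(2430/767) / (76.2 − 26.6)
  = 1.153 / 49.60 = 0.02325 h⁻¹
t½ = ln2 / k = 0.693147 / 0.02325 = 29.81 h

29.81 h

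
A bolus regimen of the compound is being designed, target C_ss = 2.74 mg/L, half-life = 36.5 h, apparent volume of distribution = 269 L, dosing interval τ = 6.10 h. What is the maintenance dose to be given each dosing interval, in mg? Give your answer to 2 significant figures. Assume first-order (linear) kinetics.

k = ln2 / t½ = 0.693147 / 36.5 = 0.01899 h⁻¹
CL = k × Vd = 0.01899 × 269 = 5.108 L/h
At steady state, Dose/τ = Css × CL.
Dose = Css × CL × τ = 2.74 × 5.108 × 6.10 = 85.38 mg

85 mg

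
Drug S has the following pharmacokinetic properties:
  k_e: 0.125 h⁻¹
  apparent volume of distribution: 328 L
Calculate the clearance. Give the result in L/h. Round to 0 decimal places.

CL = k × Vd = 0.125 × 328 = 41.00 L/h

41 L/h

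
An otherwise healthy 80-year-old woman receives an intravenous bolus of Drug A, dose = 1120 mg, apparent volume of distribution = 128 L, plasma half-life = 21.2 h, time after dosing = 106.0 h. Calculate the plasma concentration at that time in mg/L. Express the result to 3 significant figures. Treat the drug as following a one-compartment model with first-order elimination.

0.273 mg/L

C₀ = Dose / Vd = 1120 / 128 = 8.750 mg/L
k = ln2 / t½ = 0.693147 / 21.2 = 0.03270 h⁻¹
t / t½ = 106.0 / 21.2 = 5 half-lives
C = C₀ × (1/2)^5 = 8.750 × 0.03125 = 0.2734 mg/L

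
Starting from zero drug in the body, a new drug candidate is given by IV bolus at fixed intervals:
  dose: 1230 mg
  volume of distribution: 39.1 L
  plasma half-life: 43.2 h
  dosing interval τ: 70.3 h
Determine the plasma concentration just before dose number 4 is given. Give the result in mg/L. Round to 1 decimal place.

C₀ per dose = Dose / Vd = 1230 / 39.1 = 31.46 mg/L
k = ln2 / t½ = 0.693147 / 43.2 = 0.01605 h⁻¹
Fraction remaining after one interval: r = e^(−kτ) = e^(−0.01605 × 70.3) = 0.3236
Before dose 4, 3 doses have been given (aged 1τ, 2τ, 3τ).
C_trough = C₀ × (r + r² + … + r^3) = C₀ × r(1−r^3)/(1−r)
        = 31.46 × 0.3236 × (1 − 0.03389) / (1 − 0.3236) = 14.54 mg/L

14.5 mg/L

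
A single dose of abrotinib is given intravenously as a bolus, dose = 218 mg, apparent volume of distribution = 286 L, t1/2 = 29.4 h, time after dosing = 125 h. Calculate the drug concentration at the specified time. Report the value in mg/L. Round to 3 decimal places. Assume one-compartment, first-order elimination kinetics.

C₀ = Dose / Vd = 218.0 / 286 = 0.7622 mg/L
k = ln2 / t½ = 0.693147 / 29.4 = 0.02358 h⁻¹
C = C₀ · e^(−k·t) = 0.7622 × e^(−0.02358 × 125)
  = 0.7622 × 0.05247 = 0.03999 mg/L

0.040 mg/L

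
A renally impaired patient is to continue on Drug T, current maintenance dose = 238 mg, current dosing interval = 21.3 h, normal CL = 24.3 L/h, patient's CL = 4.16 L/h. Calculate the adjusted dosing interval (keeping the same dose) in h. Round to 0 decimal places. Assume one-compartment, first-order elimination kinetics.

124 h

To keep the same average steady-state level, dosing rate must scale with clearance.
CL ratio = 4.16 / 24.3 = 0.1712
New interval (same dose) = 21.3 / 0.1712 = 124.4 h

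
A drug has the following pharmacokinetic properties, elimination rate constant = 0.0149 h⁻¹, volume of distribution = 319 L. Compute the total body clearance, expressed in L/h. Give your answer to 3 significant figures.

CL = k × Vd = 0.0149 × 319 = 4.753 L/h

4.75 L/h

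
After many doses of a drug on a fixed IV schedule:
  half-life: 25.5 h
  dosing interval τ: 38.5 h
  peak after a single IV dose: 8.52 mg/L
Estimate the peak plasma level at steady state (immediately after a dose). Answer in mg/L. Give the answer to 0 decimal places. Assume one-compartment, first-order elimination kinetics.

13 mg/L

k = ln2 / t½ = 0.693147 / 25.5 = 0.02718 h⁻¹
e^(−kτ) = e^(−0.02718 × 38.5) = 0.3512
Accumulation ratio R = 1 / (1 − e^(−kτ)) = 1 / (1 − 0.3512) = 1.541
Steady-state peak = C₀ × R = 8.52 × 1.541 = 13.13 mg/L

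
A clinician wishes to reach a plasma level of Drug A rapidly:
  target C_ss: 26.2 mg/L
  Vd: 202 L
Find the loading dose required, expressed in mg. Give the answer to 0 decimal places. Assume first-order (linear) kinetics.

LD = Css × Vd = 26.2 × 202 = 5292 mg

5292 mg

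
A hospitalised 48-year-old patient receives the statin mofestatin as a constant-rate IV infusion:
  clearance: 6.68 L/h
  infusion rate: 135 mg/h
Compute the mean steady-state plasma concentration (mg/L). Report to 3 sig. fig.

20.2 mg/L

At steady state Css = R₀ / CL = 135 / 6.680 = 20.21 mg/L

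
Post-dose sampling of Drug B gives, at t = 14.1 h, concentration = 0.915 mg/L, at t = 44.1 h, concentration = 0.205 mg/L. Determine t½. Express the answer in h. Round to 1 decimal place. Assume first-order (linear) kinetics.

13.9 h

k = ln(C₁/C₂) / (t₂ − t₁) = ln(0.915/0.205) / (44.1 − 14.1)
  = 1.496 / 30.00 = 0.04987 h⁻¹
t½ = ln2 / k = 0.693147 / 0.04987 = 13.90 h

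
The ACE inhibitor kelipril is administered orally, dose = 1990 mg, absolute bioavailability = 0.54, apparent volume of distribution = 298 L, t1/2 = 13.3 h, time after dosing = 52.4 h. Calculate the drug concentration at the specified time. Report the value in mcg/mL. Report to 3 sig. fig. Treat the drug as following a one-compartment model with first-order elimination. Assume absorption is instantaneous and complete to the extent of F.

0.235 mcg/mL

Amount reaching circulation = F × Dose = 0.54 × 1990 = 1075 mg
C₀ = F·Dose / Vd = 1075 / 298 = 3.607 mg/L
k = ln2 / t½ = 0.693147 / 13.3 = 0.05212 h⁻¹
C = C₀ · e^(−k·t) = 3.607 × e^(−0.05212 × 52.4)
  = 3.607 × 0.06515 = 0.2350 mg/L
(0.2350 mg/L = 0.2350 mcg/mL)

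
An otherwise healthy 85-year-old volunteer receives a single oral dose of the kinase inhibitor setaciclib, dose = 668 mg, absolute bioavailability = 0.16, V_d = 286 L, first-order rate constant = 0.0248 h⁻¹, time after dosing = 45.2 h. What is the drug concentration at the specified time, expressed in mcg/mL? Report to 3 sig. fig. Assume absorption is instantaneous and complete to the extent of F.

0.122 mcg/mL

Amount reaching circulation = F × Dose = 0.16 × 668.0 = 106.9 mg
C₀ = F·Dose / Vd = 106.9 / 286 = 0.3738 mg/L
C = C₀ · e^(−k·t) = 0.3738 × e^(−0.02480 × 45.2)
  = 0.3738 × 0.3260 = 0.1219 mg/L
(0.1219 mg/L = 0.1219 mcg/mL)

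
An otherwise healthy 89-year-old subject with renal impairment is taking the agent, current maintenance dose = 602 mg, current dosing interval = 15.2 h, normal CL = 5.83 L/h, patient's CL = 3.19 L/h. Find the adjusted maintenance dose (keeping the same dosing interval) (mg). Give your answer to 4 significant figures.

329.4 mg

To keep the same average steady-state level, dosing rate must scale with clearance.
CL ratio = 3.19 / 5.83 = 0.5472
New dose (same interval) = 602 × 0.5472 = 329.4 mg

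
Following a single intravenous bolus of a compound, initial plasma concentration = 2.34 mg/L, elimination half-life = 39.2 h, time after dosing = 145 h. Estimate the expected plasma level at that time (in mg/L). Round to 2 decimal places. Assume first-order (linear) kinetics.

0.18 mg/L

k = ln2 / t½ = 0.693147 / 39.2 = 0.01768 h⁻¹
C = C₀ · e^(−k·t) = 2.340 × e^(−0.01768 × 145)
  = 2.340 × 0.07703 = 0.1803 mg/L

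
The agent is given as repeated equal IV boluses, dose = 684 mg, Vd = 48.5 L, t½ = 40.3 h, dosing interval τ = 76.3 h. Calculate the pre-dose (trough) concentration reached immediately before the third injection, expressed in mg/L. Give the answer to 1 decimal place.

C₀ per dose = Dose / Vd = 684 / 48.5 = 14.10 mg/L
k = ln2 / t½ = 0.693147 / 40.3 = 0.01720 h⁻¹
Fraction remaining after one interval: r = e^(−kτ) = e^(−0.01720 × 76.3) = 0.2692
Before dose 3, 2 doses have been given (aged 1τ, 2τ).
C_trough = C₀ × (r + r²) = 14.10 × (0.2692 + 0.07247) = 4.818 mg/L

4.8 mg/L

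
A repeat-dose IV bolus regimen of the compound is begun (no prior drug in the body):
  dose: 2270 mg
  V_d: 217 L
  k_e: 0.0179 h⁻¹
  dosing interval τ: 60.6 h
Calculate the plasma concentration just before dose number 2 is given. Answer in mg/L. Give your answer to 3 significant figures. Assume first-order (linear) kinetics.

3.54 mg/L

C₀ per dose = Dose / Vd = 2270 / 217 = 10.46 mg/L
Fraction remaining after one interval: r = e^(−kτ) = e^(−0.01790 × 60.6) = 0.3380
Before dose 2, 1 dose has been given (aged 1τ).
C_trough = C₀ × r = 10.46 × 0.3380 = 3.535 mg/L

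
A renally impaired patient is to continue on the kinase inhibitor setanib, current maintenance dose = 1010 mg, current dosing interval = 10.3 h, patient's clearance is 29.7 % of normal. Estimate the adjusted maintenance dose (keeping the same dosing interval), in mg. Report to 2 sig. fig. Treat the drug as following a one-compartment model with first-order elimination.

To keep the same average steady-state level, dosing rate must scale with clearance.
CL ratio = 29.7 / 100 = 0.2970
New dose (same interval) = 1010 × 0.2970 = 300.0 mg

300 mg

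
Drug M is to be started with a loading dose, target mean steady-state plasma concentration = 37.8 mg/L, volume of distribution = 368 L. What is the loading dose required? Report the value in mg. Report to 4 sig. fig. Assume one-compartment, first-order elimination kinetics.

13910 mg

LD = Css × Vd = 37.8 × 368 = 13910 mg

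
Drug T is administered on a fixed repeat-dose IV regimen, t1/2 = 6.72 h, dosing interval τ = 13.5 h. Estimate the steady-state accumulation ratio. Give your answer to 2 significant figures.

k = ln2 / t½ = 0.693147 / 6.72 = 0.1031 h⁻¹
e^(−kτ) = e^(−0.1031 × 13.5) = 0.2486
Accumulation ratio R = 1 / (1 − e^(−kτ)) = 1 / (1 − 0.2486) = 1.331

1.3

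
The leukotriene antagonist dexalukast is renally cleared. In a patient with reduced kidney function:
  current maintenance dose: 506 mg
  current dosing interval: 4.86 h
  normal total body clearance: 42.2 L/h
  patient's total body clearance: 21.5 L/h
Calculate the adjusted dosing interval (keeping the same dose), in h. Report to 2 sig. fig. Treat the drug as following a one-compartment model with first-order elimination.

To keep the same average steady-state level, dosing rate must scale with clearance.
CL ratio = 21.5 / 42.2 = 0.5095
New interval (same dose) = 4.86 / 0.5095 = 9.539 h

9.5 h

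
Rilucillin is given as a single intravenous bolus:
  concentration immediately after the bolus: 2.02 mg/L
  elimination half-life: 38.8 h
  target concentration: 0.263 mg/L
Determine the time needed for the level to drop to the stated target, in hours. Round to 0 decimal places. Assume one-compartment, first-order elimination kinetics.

114 h

k = ln2 / t½ = 0.693147 / 38.8 = 0.01786 h⁻¹
t = ln(C₀ / C) / k = ln(2.020 / 0.263) / 0.01786
  = ln(7.681) / 0.01786 = 2.039 / 0.01786 = 114.2 h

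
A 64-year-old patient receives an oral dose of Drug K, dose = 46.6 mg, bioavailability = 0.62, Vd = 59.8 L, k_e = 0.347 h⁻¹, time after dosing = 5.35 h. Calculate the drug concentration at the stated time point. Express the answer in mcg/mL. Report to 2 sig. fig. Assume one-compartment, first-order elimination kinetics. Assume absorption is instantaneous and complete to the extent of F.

Amount reaching circulation = F × Dose = 0.62 × 46.60 = 28.89 mg
C₀ = F·Dose / Vd = 28.89 / 59.8 = 0.4831 mg/L
C = C₀ · e^(−k·t) = 0.4831 × e^(−0.3470 × 5.35)
  = 0.4831 × 0.1562 = 0.07546 mg/L
(0.07546 mg/L = 0.07546 mcg/mL)

0.075 mcg/mL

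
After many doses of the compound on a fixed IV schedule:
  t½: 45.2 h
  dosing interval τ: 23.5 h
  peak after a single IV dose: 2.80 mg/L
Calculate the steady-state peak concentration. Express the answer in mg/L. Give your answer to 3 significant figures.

k = ln2 / t½ = 0.693147 / 45.2 = 0.01534 h⁻¹
e^(−kτ) = e^(−0.01534 × 23.5) = 0.6973
Accumulation ratio R = 1 / (1 − e^(−kτ)) = 1 / (1 − 0.6973) = 3.304
Steady-state peak = C₀ × R = 2.80 × 3.304 = 9.251 mg/L

9.25 mg/L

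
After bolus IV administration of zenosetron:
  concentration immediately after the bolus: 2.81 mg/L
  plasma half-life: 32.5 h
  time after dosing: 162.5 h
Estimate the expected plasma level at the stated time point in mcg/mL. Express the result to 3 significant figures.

k = ln2 / t½ = 0.693147 / 32.5 = 0.02133 h⁻¹
t / t½ = 162.5 / 32.5 = 5 half-lives
C = C₀ × (1/2)^5 = 2.810 × 0.03125 = 0.08781 mg/L
(0.08781 mg/L = 0.08781 mcg/mL)

0.0878 mcg/mL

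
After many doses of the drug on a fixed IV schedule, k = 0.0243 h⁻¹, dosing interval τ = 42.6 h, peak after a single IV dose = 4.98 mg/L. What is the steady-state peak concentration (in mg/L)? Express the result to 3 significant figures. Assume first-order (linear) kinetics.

7.72 mg/L

e^(−kτ) = e^(−0.02430 × 42.6) = 0.3552
Accumulation ratio R = 1 / (1 − e^(−kτ)) = 1 / (1 − 0.3552) = 1.551
Steady-state peak = C₀ × R = 4.98 × 1.551 = 7.724 mg/L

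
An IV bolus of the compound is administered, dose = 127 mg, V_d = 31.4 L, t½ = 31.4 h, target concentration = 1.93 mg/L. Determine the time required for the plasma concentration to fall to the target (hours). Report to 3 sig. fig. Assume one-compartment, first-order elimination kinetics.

C₀ = Dose / Vd = 127.0 / 31.4 = 4.045 mg/L
k = ln2 / t½ = 0.693147 / 31.4 = 0.02207 h⁻¹
t = ln(C₀ / C) / k = ln(4.045 / 1.93) / 0.02207
  = ln(2.096) / 0.02207 = 0.7400 / 0.02207 = 33.53 h

33.5 h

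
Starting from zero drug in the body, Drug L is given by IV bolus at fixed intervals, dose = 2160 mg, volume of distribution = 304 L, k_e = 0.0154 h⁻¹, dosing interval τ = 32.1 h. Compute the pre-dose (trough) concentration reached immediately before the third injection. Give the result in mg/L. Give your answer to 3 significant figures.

C₀ per dose = Dose / Vd = 2160 / 304 = 7.105 mg/L
Fraction remaining after one interval: r = e^(−kτ) = e^(−0.01540 × 32.1) = 0.6100
Before dose 3, 2 doses have been given (aged 1τ, 2τ).
C_trough = C₀ × (r + r²) = 7.105 × (0.6100 + 0.3721) = 6.978 mg/L

6.98 mg/L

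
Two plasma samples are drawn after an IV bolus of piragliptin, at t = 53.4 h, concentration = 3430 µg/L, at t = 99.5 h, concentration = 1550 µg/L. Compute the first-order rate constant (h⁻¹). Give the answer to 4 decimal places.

0.0172 h⁻¹

k = ln(C₁/C₂) / (t₂ − t₁) = ln(3430/1550) / (99.5 − 53.4)
  = 0.7943 / 46.10 = 0.01723 h⁻¹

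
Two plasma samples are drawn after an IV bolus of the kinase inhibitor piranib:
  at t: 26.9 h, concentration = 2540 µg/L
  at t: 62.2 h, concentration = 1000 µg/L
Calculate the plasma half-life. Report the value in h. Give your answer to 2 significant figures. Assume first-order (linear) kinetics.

26 h

k = ln(C₁/C₂) / (t₂ − t₁) = ln(2540/1000) / (62.2 − 26.9)
  = 0.9322 / 35.30 = 0.02641 h⁻¹
t½ = ln2 / k = 0.693147 / 0.02641 = 26.25 h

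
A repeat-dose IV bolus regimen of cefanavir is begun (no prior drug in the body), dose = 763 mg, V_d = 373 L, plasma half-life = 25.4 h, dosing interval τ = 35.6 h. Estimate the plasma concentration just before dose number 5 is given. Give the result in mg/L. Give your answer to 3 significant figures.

1.22 mg/L

C₀ per dose = Dose / Vd = 763 / 373 = 2.046 mg/L
k = ln2 / t½ = 0.693147 / 25.4 = 0.02729 h⁻¹
Fraction remaining after one interval: r = e^(−kτ) = e^(−0.02729 × 35.6) = 0.3785
Before dose 5, 4 doses have been given (aged 1τ, 2τ, 3τ, 4τ).
C_trough = C₀ × (r + r² + … + r^4) = C₀ × r(1−r^4)/(1−r)
        = 2.046 × 0.3785 × (1 − 0.02052) / (1 − 0.3785) = 1.220 mg/L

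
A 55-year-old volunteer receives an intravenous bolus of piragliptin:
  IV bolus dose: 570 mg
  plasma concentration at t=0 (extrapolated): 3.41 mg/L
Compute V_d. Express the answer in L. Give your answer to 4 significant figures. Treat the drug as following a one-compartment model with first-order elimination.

Vd = Dose / C₀ = 570.0 / 3.41 = 167.2 L

167.2 L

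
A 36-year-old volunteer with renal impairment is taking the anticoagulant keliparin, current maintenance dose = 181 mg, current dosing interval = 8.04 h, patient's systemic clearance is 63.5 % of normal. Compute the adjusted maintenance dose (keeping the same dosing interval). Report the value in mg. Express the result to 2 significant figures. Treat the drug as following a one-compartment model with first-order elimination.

110 mg

To keep the same average steady-state level, dosing rate must scale with clearance.
CL ratio = 63.5 / 100 = 0.6350
New dose (same interval) = 181 × 0.6350 = 114.9 mg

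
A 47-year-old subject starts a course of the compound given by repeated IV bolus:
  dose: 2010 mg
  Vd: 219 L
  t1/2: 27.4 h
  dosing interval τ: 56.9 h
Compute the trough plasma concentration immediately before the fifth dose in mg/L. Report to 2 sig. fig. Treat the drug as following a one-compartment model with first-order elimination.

2.8 mg/L

C₀ per dose = Dose / Vd = 2010 / 219 = 9.178 mg/L
k = ln2 / t½ = 0.693147 / 27.4 = 0.02530 h⁻¹
Fraction remaining after one interval: r = e^(−kτ) = e^(−0.02530 × 56.9) = 0.2370
Before dose 5, 4 doses have been given (aged 1τ, 2τ, 3τ, 4τ).
C_trough = C₀ × (r + r² + … + r^4) = C₀ × r(1−r^4)/(1−r)
        = 9.178 × 0.2370 × (1 − 0.003155) / (1 − 0.2370) = 2.842 mg/L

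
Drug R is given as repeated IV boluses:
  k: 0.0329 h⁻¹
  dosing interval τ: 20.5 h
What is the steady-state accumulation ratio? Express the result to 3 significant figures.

e^(−kτ) = e^(−0.03290 × 20.5) = 0.5094
Accumulation ratio R = 1 / (1 − e^(−kτ)) = 1 / (1 − 0.5094) = 2.038

2.04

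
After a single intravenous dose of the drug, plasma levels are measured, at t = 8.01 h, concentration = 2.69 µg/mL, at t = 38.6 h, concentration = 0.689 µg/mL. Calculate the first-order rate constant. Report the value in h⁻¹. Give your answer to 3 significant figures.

k = ln(C₁/C₂) / (t₂ − t₁) = ln(2.69/0.689) / (38.6 − 8.01)
  = 1.362 / 30.59 = 0.04452 h⁻¹

0.0445 h⁻¹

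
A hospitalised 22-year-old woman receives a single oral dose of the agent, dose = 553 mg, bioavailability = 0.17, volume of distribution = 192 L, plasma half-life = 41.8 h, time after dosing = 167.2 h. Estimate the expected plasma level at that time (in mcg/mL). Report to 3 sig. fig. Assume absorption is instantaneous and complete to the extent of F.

0.0306 mcg/mL

Amount reaching circulation = F × Dose = 0.17 × 553.0 = 94.01 mg
C₀ = F·Dose / Vd = 94.01 / 192 = 0.4896 mg/L
k = ln2 / t½ = 0.693147 / 41.8 = 0.01658 h⁻¹
t / t½ = 167.2 / 41.8 = 4 half-lives
C = C₀ × (1/2)^4 = 0.4896 × 0.06250 = 0.03060 mg/L
(0.03060 mg/L = 0.03060 mcg/mL)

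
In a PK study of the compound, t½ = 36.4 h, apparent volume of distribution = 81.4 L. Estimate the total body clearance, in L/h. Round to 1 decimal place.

k = ln2 / t½ = 0.693147 / 36.4 = 0.01904 h⁻¹
CL = k × Vd = 0.01904 × 81.4 = 1.550 L/h

1.6 L/h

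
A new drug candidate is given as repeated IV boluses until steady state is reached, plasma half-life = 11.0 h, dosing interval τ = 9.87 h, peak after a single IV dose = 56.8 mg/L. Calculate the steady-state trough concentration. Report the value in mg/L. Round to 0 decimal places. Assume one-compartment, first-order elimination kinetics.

66 mg/L

k = ln2 / t½ = 0.693147 / 11.0 = 0.06301 h⁻¹
e^(−kτ) = e^(−0.06301 × 9.87) = 0.5369
Accumulation ratio R = 1 / (1 − e^(−kτ)) = 1 / (1 − 0.5369) = 2.159
Steady-state trough = C₀ × R × e^(−kτ) = 56.8 × 2.159 × 0.5369 = 65.84 mg/L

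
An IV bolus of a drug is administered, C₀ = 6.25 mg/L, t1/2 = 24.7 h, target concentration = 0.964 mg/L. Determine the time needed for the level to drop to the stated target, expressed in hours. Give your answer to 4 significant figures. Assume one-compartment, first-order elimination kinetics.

66.61 h

k = ln2 / t½ = 0.693147 / 24.7 = 0.02806 h⁻¹
t = ln(C₀ / C) / k = ln(6.250 / 0.964) / 0.02806
  = ln(6.483) / 0.02806 = 1.869 / 0.02806 = 66.61 h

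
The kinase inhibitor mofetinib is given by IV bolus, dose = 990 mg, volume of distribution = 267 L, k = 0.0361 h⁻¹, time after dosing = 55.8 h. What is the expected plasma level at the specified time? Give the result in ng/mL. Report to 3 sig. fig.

C₀ = Dose / Vd = 990.0 / 267 = 3.708 mg/L
C = C₀ · e^(−k·t) = 3.708 × e^(−0.03610 × 55.8)
  = 3.708 × 0.1334 = 0.4946 mg/L
Convert: 0.4946 mg/L × 1000 = 494.6 ng/mL

495 ng/mL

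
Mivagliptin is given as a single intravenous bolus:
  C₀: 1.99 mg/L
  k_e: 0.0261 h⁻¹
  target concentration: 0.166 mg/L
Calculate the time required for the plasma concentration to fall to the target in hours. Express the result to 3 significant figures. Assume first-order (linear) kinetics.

t = ln(C₀ / C) / k = ln(1.990 / 0.166) / 0.02610
  = ln(11.99) / 0.02610 = 2.484 / 0.02610 = 95.17 h

95.2 h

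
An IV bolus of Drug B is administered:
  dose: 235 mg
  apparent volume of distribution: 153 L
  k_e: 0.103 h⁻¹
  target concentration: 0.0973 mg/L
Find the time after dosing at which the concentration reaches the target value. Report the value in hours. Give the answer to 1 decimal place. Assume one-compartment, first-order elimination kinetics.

26.8 h

C₀ = Dose / Vd = 235.0 / 153 = 1.536 mg/L
t = ln(C₀ / C) / k = ln(1.536 / 0.0973) / 0.1030
  = ln(15.79) / 0.1030 = 2.759 / 0.1030 = 26.79 h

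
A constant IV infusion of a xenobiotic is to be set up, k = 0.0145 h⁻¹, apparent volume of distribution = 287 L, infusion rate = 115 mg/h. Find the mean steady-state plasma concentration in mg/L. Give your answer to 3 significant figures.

27.6 mg/L

CL = k × Vd = 0.01450 × 287 = 4.162 L/h
At steady state Css = R₀ / CL = 115 / 4.162 = 27.63 mg/L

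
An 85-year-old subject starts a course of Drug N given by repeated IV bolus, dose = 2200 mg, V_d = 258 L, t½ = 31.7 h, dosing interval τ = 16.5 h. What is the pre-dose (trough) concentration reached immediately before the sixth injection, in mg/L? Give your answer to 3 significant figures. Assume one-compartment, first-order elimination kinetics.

16.4 mg/L

C₀ per dose = Dose / Vd = 2200 / 258 = 8.527 mg/L
k = ln2 / t½ = 0.693147 / 31.7 = 0.02187 h⁻¹
Fraction remaining after one interval: r = e^(−kτ) = e^(−0.02187 × 16.5) = 0.6971
Before dose 6, 5 doses have been given (aged 1τ, 2τ, 3τ, 4τ, 5τ).
C_trough = C₀ × (r + r² + … + r^5) = C₀ × r(1−r^5)/(1−r)
        = 8.527 × 0.6971 × (1 − 0.1646) / (1 − 0.6971) = 16.39 mg/L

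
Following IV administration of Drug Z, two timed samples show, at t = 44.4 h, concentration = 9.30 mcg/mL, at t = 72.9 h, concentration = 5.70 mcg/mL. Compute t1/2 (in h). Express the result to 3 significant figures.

k = ln(C₁/C₂) / (t₂ − t₁) = ln(9.30/5.70) / (72.9 − 44.4)
  = 0.4895 / 28.50 = 0.01718 h⁻¹
t½ = ln2 / k = 0.693147 / 0.01718 = 40.35 h

40.4 h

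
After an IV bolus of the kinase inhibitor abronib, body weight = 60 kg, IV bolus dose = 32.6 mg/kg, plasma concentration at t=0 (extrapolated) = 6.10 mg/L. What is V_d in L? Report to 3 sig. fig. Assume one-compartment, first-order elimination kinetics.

Dose = 32.6 × 60 = 1956 mg
Vd = Dose / C₀ = 1956 / 6.10 = 320.7 L

321 L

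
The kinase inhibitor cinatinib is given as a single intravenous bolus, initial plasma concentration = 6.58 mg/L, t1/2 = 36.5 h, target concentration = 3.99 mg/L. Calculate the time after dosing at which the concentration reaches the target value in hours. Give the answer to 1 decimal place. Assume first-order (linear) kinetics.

26.3 h

k = ln2 / t½ = 0.693147 / 36.5 = 0.01899 h⁻¹
t = ln(C₀ / C) / k = ln(6.580 / 3.99) / 0.01899
  = ln(1.649) / 0.01899 = 0.5002 / 0.01899 = 26.34 h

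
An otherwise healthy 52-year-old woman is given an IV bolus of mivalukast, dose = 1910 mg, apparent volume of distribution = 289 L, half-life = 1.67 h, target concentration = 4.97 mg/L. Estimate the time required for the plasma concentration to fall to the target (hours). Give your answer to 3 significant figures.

0.687 h

C₀ = Dose / Vd = 1910 / 289 = 6.609 mg/L
k = ln2 / t½ = 0.693147 / 1.67 = 0.4151 h⁻¹
t = ln(C₀ / C) / k = ln(6.609 / 4.97) / 0.4151
  = ln(1.330) / 0.4151 = 0.2852 / 0.4151 = 0.6871 h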